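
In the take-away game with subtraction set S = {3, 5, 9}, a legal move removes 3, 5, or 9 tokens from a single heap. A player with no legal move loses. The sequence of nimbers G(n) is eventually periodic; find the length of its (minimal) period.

2

n :  0  1  2  3  4  5  6  7  8  9 10 11 12 13 14 15 16 17 18 19 20 21 22 23 24 25 26
G :  0  0  0  1  1  1  2  2  0  3  3  1  0  2  0  1  0  1  0  1  0  1  0  1  0  1  0
From n = 14 onward G(n+2) = G(n); since this holds over max(S) = 9 consecutive positions the period is 2 (pre-period 14).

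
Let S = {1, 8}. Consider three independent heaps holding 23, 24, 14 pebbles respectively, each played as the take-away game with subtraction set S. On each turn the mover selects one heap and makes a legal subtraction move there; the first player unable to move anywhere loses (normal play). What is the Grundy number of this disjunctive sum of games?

All heaps use S = {1, 8}:
G(0) = 0
G(1) = mex{0} = 1
G(2) = mex{1} = 0
G(3) = mex{0} = 1
G(4) = mex{1} = 0
G(5) = mex{0} = 1
G(6) = mex{1} = 0
G(7) = mex{0} = 1
G(8) = mex{1,0} = 2
G(9) = mex{2,1} = 0
G(10) = mex{0,0} = 1
G(11) = mex{1,1} = 0
G(12) = mex{0,0} = 1
G(13) = mex{1,1} = 0
G(14) = mex{0,0} = 1
G(15) = mex{1,1} = 0
G(16) = mex{0,2} = 1
G(17) = mex{1,0} = 2
G(18) = mex{2,1} = 0
G(19) = mex{0,0} = 1
G(20) = mex{1,1} = 0
G(21) = mex{0,0} = 1
G(22) = mex{1,1} = 0
G(23) = mex{0,0} = 1
G(24) = mex{1,1} = 0
Heap A: G(23) = 1.
Heap B: G(24) = 0.
Heap C: G(14) = 1.
Combined Grundy value = 1 ⊕ 0 ⊕ 1 = 0.

0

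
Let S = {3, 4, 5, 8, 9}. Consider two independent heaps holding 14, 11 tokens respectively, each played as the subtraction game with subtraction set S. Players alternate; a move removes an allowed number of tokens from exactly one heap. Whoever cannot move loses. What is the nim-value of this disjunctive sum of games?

3

All heaps use S = {3, 4, 5, 8, 9}:
n :  0  1  2  3  4  5  6  7  8  9 10 11 12 13 14
G :  0  0  0  1  1  1  2  2  2  3  3  3  0  0  0
Heap A: G(14) = 0.
Heap B: G(11) = 3.
Combined Grundy value = 0 ⊕ 3 = 3.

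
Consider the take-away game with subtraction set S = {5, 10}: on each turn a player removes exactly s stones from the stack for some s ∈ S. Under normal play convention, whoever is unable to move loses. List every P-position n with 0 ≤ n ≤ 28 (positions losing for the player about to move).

0, 1, 2, 3, 4, 15, 16, 17, 18, 19

G(0) = 0
G(1) = mex{} = 0
G(2) = mex{} = 0
G(3) = mex{} = 0
G(4) = mex{} = 0
G(5) = mex{0} = 1
G(6) = mex{0} = 1
G(7) = mex{0} = 1
G(8) = mex{0} = 1
G(9) = mex{0} = 1
G(10) = mex{1,0} = 2
G(11) = mex{1,0} = 2
G(12) = mex{1,0} = 2
G(13) = mex{1,0} = 2
G(14) = mex{1,0} = 2
G(15) = mex{2,1} = 0
G(16) = mex{2,1} = 0
G(17) = mex{2,1} = 0
G(18) = mex{2,1} = 0
G(19) = mex{2,1} = 0
G(20) = mex{0,2} = 1
G(21) = mex{0,2} = 1
G(22) = mex{0,2} = 1
G(23) = mex{0,2} = 1
G(24) = mex{0,2} = 1
G(25) = mex{1,0} = 2
G(26) = mex{1,0} = 2
G(27) = mex{1,0} = 2
G(28) = mex{1,0} = 2
P-positions are exactly the n with G(n) = 0.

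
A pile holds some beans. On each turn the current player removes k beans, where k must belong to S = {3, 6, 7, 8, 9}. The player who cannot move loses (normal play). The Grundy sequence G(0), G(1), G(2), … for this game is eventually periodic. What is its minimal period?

G(0) = 0
G(1) = mex{} = 0
G(2) = mex{} = 0
G(3) = mex{0} = 1
G(4) = mex{0} = 1
G(5) = mex{0} = 1
G(6) = mex{1,0} = 2
G(7) = mex{1,0,0} = 2
G(8) = mex{1,0,0,0} = 2
G(9) = mex{2,1,0,0,0} = 3
G(10) = mex{2,1,1,0,0} = 3
G(11) = mex{2,1,1,1,0} = 3
G(12) = mex{3,2,1,1,1} = 0
G(13) = mex{3,2,2,1,1} = 0
G(14) = mex{3,2,2,2,1} = 0
G(15) = mex{0,3,2,2,2} = 1
G(16) = mex{0,3,3,2,2} = 1
G(17) = mex{0,3,3,3,2} = 1
G(18) = mex{1,0,3,3,3} = 2
G(19) = mex{1,0,0,3,3} = 2
G(20) = mex{1,0,0,0,3} = 2
G(21) = mex{2,1,0,0,0} = 3
G(22) = mex{2,1,1,0,0} = 3
G(23) = mex{2,1,1,1,0} = 3
G(24) = mex{3,2,1,1,1} = 0
G(25) = mex{3,2,2,1,1} = 0
G(n+12) = G(n) holds for n = 0,…,8 (a full window of length max(S) = 9), so the sequence is purely periodic with period 12.

12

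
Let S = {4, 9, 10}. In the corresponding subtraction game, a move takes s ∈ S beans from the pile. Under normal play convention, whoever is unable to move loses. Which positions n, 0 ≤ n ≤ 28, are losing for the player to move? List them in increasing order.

0, 1, 2, 3, 8, 14, 15, 16, 21, 22, 27, 28

n :  0  1  2  3  4  5  6  7  8  9 10 11 12 13 14 15 16 17 18 19 20 21 22 23 24 25 26 27 28
G :  0  0  0  0  1  1  1  1  0  2  2  2  1  3  0  0  0  2  1  1  1  0  0  2  2  1  1  0  0
P-positions are exactly the n with G(n) = 0.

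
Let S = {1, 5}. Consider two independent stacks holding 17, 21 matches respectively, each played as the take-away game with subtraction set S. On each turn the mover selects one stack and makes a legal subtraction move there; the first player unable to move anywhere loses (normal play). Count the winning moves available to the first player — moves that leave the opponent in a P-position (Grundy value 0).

0

All stacks use S = {1, 5}:
n :  0  1  2  3  4  5  6  7  8  9 10 11 12 13 14 15 16 17 18 19 20 21
G :  0  1  0  1  0  1  0  1  0  1  0  1  0  1  0  1  0  1  0  1  0  1
Stack A: G(17) = 1.
Stack B: G(21) = 1.
Combined Grundy value = 1 ⊕ 1 = 0.
A winning move leaves total XOR = 0, i.e. changes one component's Grundy value g to g ⊕ X where X is the current total.
Stack A: target g' = 1⊕0 = 1, but every legal move changes the Grundy value (mex property), so 0 moves.
Stack B: target g' = 1⊕0 = 1, but every legal move changes the Grundy value (mex property), so 0 moves.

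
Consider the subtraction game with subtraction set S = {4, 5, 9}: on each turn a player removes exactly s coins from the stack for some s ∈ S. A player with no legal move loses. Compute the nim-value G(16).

G(0) = 0
G(1) = mex{} = 0
G(2) = mex{} = 0
G(3) = mex{} = 0
G(4) = mex{0} = 1
G(5) = mex{0,0} = 1
G(6) = mex{0,0} = 1
G(7) = mex{0,0} = 1
G(8) = mex{1,0} = 2
G(9) = mex{1,1,0} = 2
G(10) = mex{1,1,0} = 2
G(11) = mex{1,1,0} = 2
G(12) = mex{2,1,0} = 3
G(13) = mex{2,2,1} = 0
G(14) = mex{2,2,1} = 0
G(15) = mex{2,2,1} = 0
G(16) = mex{3,2,1} = 0

0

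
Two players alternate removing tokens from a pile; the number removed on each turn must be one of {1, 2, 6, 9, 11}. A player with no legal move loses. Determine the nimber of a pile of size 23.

n :  0  1  2  3  4  5  6  7  8  9 10 11 12 13 14 15 16 17 18 19 20 21 22 23
G :  0  1  2  0  1  2  3  0  1  2  0  1  2  3  4  0  1  2  3  4  0  1  2  0

0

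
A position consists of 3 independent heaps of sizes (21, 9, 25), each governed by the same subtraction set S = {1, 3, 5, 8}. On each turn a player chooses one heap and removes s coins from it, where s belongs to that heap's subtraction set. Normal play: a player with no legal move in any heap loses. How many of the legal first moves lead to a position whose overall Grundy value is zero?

6

All heaps use S = {1, 3, 5, 8}:
n :  0  1  2  3  4  5  6  7  8  9 10 11 12 13 14 15 16 17 18 19 20 21 22 23 24 25
G :  0  1  0  1  0  1  0  1  2  3  2  3  2  0  1  0  1  0  1  0  1  2  3  2  3  2
Heap A: G(21) = 2.
Heap B: G(9) = 3.
Heap C: G(25) = 2.
Combined Grundy value = 2 ⊕ 3 ⊕ 2 = 3.
A winning move leaves total XOR = 0, i.e. changes one component's Grundy value g to g ⊕ X where X is the current total.
Heap A: need g' = 2⊕3 = 1. Options: 21−1→G=1, 21−3→G=1, 21−5→G=1, 21−8→G=0. Hits: 3.
Heap B: need g' = 3⊕3 = 0. Options: 9−1→G=2, 9−3→G=0, 9−5→G=0, 9−8→G=1. Hits: 2.
Heap C: need g' = 2⊕3 = 1. Options: 25−1→G=3, 25−3→G=3, 25−5→G=1, 25−8→G=0. Hits: 1.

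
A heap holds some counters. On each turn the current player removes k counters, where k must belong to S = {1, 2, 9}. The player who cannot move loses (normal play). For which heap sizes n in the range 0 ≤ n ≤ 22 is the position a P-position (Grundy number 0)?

G(0) = 0
G(1) = mex{0} = 1
G(2) = mex{1,0} = 2
G(3) = mex{2,1} = 0
G(4) = mex{0,2} = 1
G(5) = mex{1,0} = 2
G(6) = mex{2,1} = 0
G(7) = mex{0,2} = 1
G(8) = mex{1,0} = 2
G(9) = mex{2,1,0} = 3
G(10) = mex{3,2,1} = 0
G(11) = mex{0,3,2} = 1
G(12) = mex{1,0,0} = 2
G(13) = mex{2,1,1} = 0
G(14) = mex{0,2,2} = 1
G(15) = mex{1,0,0} = 2
G(16) = mex{2,1,1} = 0
G(17) = mex{0,2,2} = 1
G(18) = mex{1,0,3} = 2
G(19) = mex{2,1,0} = 3
G(20) = mex{3,2,1} = 0
G(21) = mex{0,3,2} = 1
G(22) = mex{1,0,0} = 2
P-positions are exactly the n with G(n) = 0.

0, 3, 6, 10, 13, 16, 20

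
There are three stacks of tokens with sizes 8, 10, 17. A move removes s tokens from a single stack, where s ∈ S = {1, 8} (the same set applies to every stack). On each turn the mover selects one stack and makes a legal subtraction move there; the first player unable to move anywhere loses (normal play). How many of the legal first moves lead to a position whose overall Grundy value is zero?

All stacks use S = {1, 8}:
G(0) = 0
G(1) = mex{0} = 1
G(2) = mex{1} = 0
G(3) = mex{0} = 1
G(4) = mex{1} = 0
G(5) = mex{0} = 1
G(6) = mex{1} = 0
G(7) = mex{0} = 1
G(8) = mex{1,0} = 2
G(9) = mex{2,1} = 0
G(10) = mex{0,0} = 1
G(11) = mex{1,1} = 0
G(12) = mex{0,0} = 1
G(13) = mex{1,1} = 0
G(14) = mex{0,0} = 1
G(15) = mex{1,1} = 0
G(16) = mex{0,2} = 1
G(17) = mex{1,0} = 2
Stack A: G(8) = 2.
Stack B: G(10) = 1.
Stack C: G(17) = 2.
Combined Grundy value = 2 ⊕ 1 ⊕ 2 = 1.
A winning move leaves total XOR = 0, i.e. changes one component's Grundy value g to g ⊕ X where X is the current total.
Stack A: need g' = 2⊕1 = 3. Options: 8−1→G=1, 8−8→G=0. Hits: 0.
Stack B: need g' = 1⊕1 = 0. Options: 10−1→G=0, 10−8→G=0. Hits: 2.
Stack C: need g' = 2⊕1 = 3. Options: 17−1→G=1, 17−8→G=0. Hits: 0.

2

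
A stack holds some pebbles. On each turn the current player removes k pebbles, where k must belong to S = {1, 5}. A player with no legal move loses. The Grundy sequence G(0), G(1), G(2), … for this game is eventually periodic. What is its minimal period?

n :  0  1  2  3  4  5  6  7  8  9 10 11 12 13 14
G :  0  1  0  1  0  1  0  1  0  1  0  1  0  1  0
G(n+2) = G(n) holds for n = 0,…,4 (a full window of length max(S) = 5), so the sequence is purely periodic with period 2.

2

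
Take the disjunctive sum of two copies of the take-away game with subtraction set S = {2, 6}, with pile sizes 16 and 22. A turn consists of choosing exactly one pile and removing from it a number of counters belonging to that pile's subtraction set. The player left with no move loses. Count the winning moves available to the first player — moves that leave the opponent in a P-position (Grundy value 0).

All piles use S = {2, 6}:
G(0) = 0
G(1) = mex{} = 0
G(2) = mex{0} = 1
G(3) = mex{0} = 1
G(4) = mex{1} = 0
G(5) = mex{1} = 0
G(6) = mex{0,0} = 1
G(7) = mex{0,0} = 1
G(8) = mex{1,1} = 0
G(9) = mex{1,1} = 0
G(10) = mex{0,0} = 1
G(11) = mex{0,0} = 1
G(12) = mex{1,1} = 0
G(13) = mex{1,1} = 0
G(14) = mex{0,0} = 1
G(15) = mex{0,0} = 1
G(16) = mex{1,1} = 0
G(17) = mex{1,1} = 0
G(18) = mex{0,0} = 1
G(19) = mex{0,0} = 1
G(20) = mex{1,1} = 0
G(21) = mex{1,1} = 0
G(22) = mex{0,0} = 1
Pile A: G(16) = 0.
Pile B: G(22) = 1.
Combined Grundy value = 0 ⊕ 1 = 1.
A winning move leaves total XOR = 0, i.e. changes one component's Grundy value g to g ⊕ X where X is the current total.
Pile A: need g' = 0⊕1 = 1. Options: 16−2→G=1, 16−6→G=1. Hits: 2.
Pile B: need g' = 1⊕1 = 0. Options: 22−2→G=0, 22−6→G=0. Hits: 2.

4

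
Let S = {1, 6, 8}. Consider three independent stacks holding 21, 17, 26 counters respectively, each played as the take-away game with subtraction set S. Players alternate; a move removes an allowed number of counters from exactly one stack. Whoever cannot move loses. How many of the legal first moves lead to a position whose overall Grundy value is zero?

0

All stacks use S = {1, 6, 8}:
n :  0  1  2  3  4  5  6  7  8  9 10 11 12 13 14 15 16 17 18 19 20 21 22 23 24 25 26
G :  0  1  0  1  0  1  2  0  1  0  1  0  1  2  0  1  0  1  0  1  2  0  1  0  1  0  1
Stack A: G(21) = 0.
Stack B: G(17) = 1.
Stack C: G(26) = 1.
Combined Grundy value = 0 ⊕ 1 ⊕ 1 = 0.
A winning move leaves total XOR = 0, i.e. changes one component's Grundy value g to g ⊕ X where X is the current total.
Stack A: target g' = 0⊕0 = 0, but every legal move changes the Grundy value (mex property), so 0 moves.
Stack B: target g' = 1⊕0 = 1, but every legal move changes the Grundy value (mex property), so 0 moves.
Stack C: target g' = 1⊕0 = 1, but every legal move changes the Grundy value (mex property), so 0 moves.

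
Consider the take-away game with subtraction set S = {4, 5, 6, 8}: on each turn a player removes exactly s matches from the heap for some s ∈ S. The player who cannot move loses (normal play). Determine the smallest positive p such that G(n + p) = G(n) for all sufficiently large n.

n :  0  1  2  3  4  5  6  7  8  9 10 11 12 13 14 15 16 17 18 19 20 21 22 23 24 25
G :  0  0  0  0  1  1  1  1  2  2  2  2  0  0  0  0  1  1  1  1  2  2  2  2  0  0
G(n+12) = G(n) holds for n = 0,…,7 (a full window of length max(S) = 8), so the sequence is purely periodic with period 12.

12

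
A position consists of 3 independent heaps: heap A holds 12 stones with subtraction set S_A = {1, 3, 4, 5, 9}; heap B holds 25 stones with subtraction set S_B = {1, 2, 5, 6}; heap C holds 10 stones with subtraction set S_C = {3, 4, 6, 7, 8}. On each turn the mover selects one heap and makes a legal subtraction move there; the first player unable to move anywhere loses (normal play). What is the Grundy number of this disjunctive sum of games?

0

Heap A, S = {1, 3, 4, 5, 9}:
n :  0  1  2  3  4  5  6  7  8  9 10 11 12
G :  0  1  0  1  2  3  2  3  0  1  0  1  2
G_A(12) = 2.
Heap B, S = {1, 2, 5, 6}:
n :  0  1  2  3  4  5  6  7  8  9 10 11 12 13 14 15 16 17 18 19 20 21 22 23 24 25
G :  0  1  2  0  1  2  3  0  1  2  0  1  2  3  0  1  2  0  1  2  3  0  1  2  0  1
G_B(25) = 1.
Heap C, S = {3, 4, 6, 7, 8}:
G(0) = 0
G(1) = mex{} = 0
G(2) = mex{} = 0
G(3) = mex{0} = 1
G(4) = mex{0,0} = 1
G(5) = mex{0,0} = 1
G(6) = mex{1,0,0} = 2
G(7) = mex{1,1,0,0} = 2
G(8) = mex{1,1,0,0,0} = 2
G(9) = mex{2,1,1,0,0} = 3
G(10) = mex{2,2,1,1,0} = 3
G_C(10) = 3.
Combined Grundy value = 2 ⊕ 1 ⊕ 3 = 0.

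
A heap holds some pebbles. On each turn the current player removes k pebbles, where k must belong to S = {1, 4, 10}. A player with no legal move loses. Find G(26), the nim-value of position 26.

n :  0  1  2  3  4  5  6  7  8  9 10 11 12 13 14 15 16 17 18 19 20 21 22 23 24 25 26
G :  0  1  0  1  2  0  1  0  1  2  3  2  3  0  1  3  0  1  0  1  2  0  1  2  0  1  2

2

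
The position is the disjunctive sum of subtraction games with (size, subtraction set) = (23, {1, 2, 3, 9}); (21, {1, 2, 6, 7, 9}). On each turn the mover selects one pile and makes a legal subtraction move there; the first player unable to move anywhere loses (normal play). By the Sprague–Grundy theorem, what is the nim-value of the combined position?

Pile A, S = {1, 2, 3, 9}:
G(0) = 0
G(1) = mex{0} = 1
G(2) = mex{1,0} = 2
G(3) = mex{2,1,0} = 3
G(4) = mex{3,2,1} = 0
G(5) = mex{0,3,2} = 1
G(6) = mex{1,0,3} = 2
G(7) = mex{2,1,0} = 3
G(8) = mex{3,2,1} = 0
G(9) = mex{0,3,2,0} = 1
G(10) = mex{1,0,3,1} = 2
G(11) = mex{2,1,0,2} = 3
G(12) = mex{3,2,1,3} = 0
G(13) = mex{0,3,2,0} = 1
G(14) = mex{1,0,3,1} = 2
G(15) = mex{2,1,0,2} = 3
G(16) = mex{3,2,1,3} = 0
G(17) = mex{0,3,2,0} = 1
G(18) = mex{1,0,3,1} = 2
G(19) = mex{2,1,0,2} = 3
G(20) = mex{3,2,1,3} = 0
G(21) = mex{0,3,2,0} = 1
G(22) = mex{1,0,3,1} = 2
G(23) = mex{2,1,0,2} = 3
G_A(23) = 3.
Pile B, S = {1, 2, 6, 7, 9}:
n :  0  1  2  3  4  5  6  7  8  9 10 11 12 13 14 15 16 17 18 19 20 21
G :  0  1  2  0  1  2  3  4  0  1  2  0  1  2  3  4  0  1  2  0  1  2
G_B(21) = 2.
Combined Grundy value = 3 ⊕ 2 = 1.

1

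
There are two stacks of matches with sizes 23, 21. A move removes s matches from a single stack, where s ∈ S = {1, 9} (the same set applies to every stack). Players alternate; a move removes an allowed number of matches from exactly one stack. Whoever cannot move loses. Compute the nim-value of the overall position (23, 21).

0

All stacks use S = {1, 9}:
n :  0  1  2  3  4  5  6  7  8  9 10 11 12 13 14 15 16 17 18 19 20 21 22 23
G :  0  1  0  1  0  1  0  1  0  1  0  1  0  1  0  1  0  1  0  1  0  1  0  1
Stack A: G(23) = 1.
Stack B: G(21) = 1.
Combined Grundy value = 1 ⊕ 1 = 0.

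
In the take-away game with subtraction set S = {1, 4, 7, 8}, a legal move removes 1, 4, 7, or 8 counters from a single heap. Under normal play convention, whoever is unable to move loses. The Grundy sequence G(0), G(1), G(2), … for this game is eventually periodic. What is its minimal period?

25

G(0) = 0
G(1) = mex{0} = 1
G(2) = mex{1} = 0
G(3) = mex{0} = 1
G(4) = mex{1,0} = 2
G(5) = mex{2,1} = 0
G(6) = mex{0,0} = 1
G(7) = mex{1,1,0} = 2
G(8) = mex{2,2,1,0} = 3
G(9) = mex{3,0,0,1} = 2
G(10) = mex{2,1,1,0} = 3
G(11) = mex{3,2,2,1} = 0
G(12) = mex{0,3,0,2} = 1
G(13) = mex{1,2,1,0} = 3
G(14) = mex{3,3,2,1} = 0
G(15) = mex{0,0,3,2} = 1
G(16) = mex{1,1,2,3} = 0
G(17) = mex{0,3,3,2} = 1
G(18) = mex{1,0,0,3} = 2
G(19) = mex{2,1,1,0} = 3
G(20) = mex{3,0,3,1} = 2
G(21) = mex{2,1,0,3} = 4
G(22) = mex{4,2,1,0} = 3
G(23) = mex{3,3,0,1} = 2
G(24) = mex{2,2,1,0} = 3
G(25) = mex{3,4,2,1} = 0
G(26) = mex{0,3,3,2} = 1
G(27) = mex{1,2,2,3} = 0
G(28) = mex{0,3,4,2} = 1
G(29) = mex{1,0,3,4} = 2
G(30) = mex{2,1,2,3} = 0
G(31) = mex{0,0,3,2} = 1
G(32) = mex{1,1,0,3} = 2
G(33) = mex{2,2,1,0} = 3
G(34) = mex{3,0,0,1} = 2
G(35) = mex{2,1,1,0} = 3
G(36) = mex{3,2,2,1} = 0
G(37) = mex{0,3,0,2} = 1
G(38) = mex{1,2,1,0} = 3
G(39) = mex{3,3,2,1} = 0
G(40) = mex{0,0,3,2} = 1
G(41) = mex{1,1,2,3} = 0
G(42) = mex{0,3,3,2} = 1
G(43) = mex{1,0,0,3} = 2
G(44) = mex{2,1,1,0} = 3
G(45) = mex{3,0,3,1} = 2
G(46) = mex{2,1,0,3} = 4
G(47) = mex{4,2,1,0} = 3
G(48) = mex{3,3,0,1} = 2
G(49) = mex{2,2,1,0} = 3
G(50) = mex{3,4,2,1} = 0
G(51) = mex{0,3,3,2} = 1
G(n+25) = G(n) holds for n = 0,…,7 (a full window of length max(S) = 8), so the sequence is purely periodic with period 25.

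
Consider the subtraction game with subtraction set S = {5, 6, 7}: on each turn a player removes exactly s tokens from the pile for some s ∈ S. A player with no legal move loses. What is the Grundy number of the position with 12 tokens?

0

G(0) = 0
G(1) = mex{} = 0
G(2) = mex{} = 0
G(3) = mex{} = 0
G(4) = mex{} = 0
G(5) = mex{0} = 1
G(6) = mex{0,0} = 1
G(7) = mex{0,0,0} = 1
G(8) = mex{0,0,0} = 1
G(9) = mex{0,0,0} = 1
G(10) = mex{1,0,0} = 2
G(11) = mex{1,1,0} = 2
G(12) = mex{1,1,1} = 0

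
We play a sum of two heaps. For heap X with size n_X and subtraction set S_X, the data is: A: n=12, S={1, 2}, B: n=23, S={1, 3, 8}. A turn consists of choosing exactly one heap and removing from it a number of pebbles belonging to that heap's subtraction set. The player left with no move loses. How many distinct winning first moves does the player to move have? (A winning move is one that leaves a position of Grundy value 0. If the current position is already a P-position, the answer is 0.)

3

Heap A, S = {1, 2}:
G(0) = 0
G(1) = mex{0} = 1
G(2) = mex{1,0} = 2
G(3) = mex{2,1} = 0
G(4) = mex{0,2} = 1
G(5) = mex{1,0} = 2
G(6) = mex{2,1} = 0
G(7) = mex{0,2} = 1
G(8) = mex{1,0} = 2
G(9) = mex{2,1} = 0
G(10) = mex{0,2} = 1
G(11) = mex{1,0} = 2
G(12) = mex{2,1} = 0
G_A(12) = 0.
Heap B, S = {1, 3, 8}:
G(0) = 0
G(1) = mex{0} = 1
G(2) = mex{1} = 0
G(3) = mex{0,0} = 1
G(4) = mex{1,1} = 0
G(5) = mex{0,0} = 1
G(6) = mex{1,1} = 0
G(7) = mex{0,0} = 1
G(8) = mex{1,1,0} = 2
G(9) = mex{2,0,1} = 3
G(10) = mex{3,1,0} = 2
G(11) = mex{2,2,1} = 0
G(12) = mex{0,3,0} = 1
G(13) = mex{1,2,1} = 0
G(14) = mex{0,0,0} = 1
G(15) = mex{1,1,1} = 0
G(16) = mex{0,0,2} = 1
G(17) = mex{1,1,3} = 0
G(18) = mex{0,0,2} = 1
G(19) = mex{1,1,0} = 2
G(20) = mex{2,0,1} = 3
G(21) = mex{3,1,0} = 2
G(22) = mex{2,2,1} = 0
G(23) = mex{0,3,0} = 1
G_B(23) = 1.
Combined Grundy value = 0 ⊕ 1 = 1.
A winning move leaves total XOR = 0, i.e. changes one component's Grundy value g to g ⊕ X where X is the current total.
Heap A: need g' = 0⊕1 = 1. Options: 12−1→G=2, 12−2→G=1. Hits: 1.
Heap B: need g' = 1⊕1 = 0. Options: 23−1→G=0, 23−3→G=3, 23−8→G=0. Hits: 2.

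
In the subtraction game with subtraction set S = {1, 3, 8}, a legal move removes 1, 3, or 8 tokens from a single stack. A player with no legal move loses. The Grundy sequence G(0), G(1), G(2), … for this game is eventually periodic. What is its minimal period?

11

n :  0  1  2  3  4  5  6  7  8  9 10 11 12 13 14 15 16 17 18 19 20 21 22 23
G :  0  1  0  1  0  1  0  1  2  3  2  0  1  0  1  0  1  0  1  2  3  2  0  1
G(n+11) = G(n) holds for n = 0,…,7 (a full window of length max(S) = 8), so the sequence is purely periodic with period 11.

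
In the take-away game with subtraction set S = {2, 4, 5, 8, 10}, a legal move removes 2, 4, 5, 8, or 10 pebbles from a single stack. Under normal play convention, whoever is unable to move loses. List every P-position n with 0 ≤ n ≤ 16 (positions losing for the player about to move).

0, 1, 7, 13, 14

n :  0  1  2  3  4  5  6  7  8  9 10 11 12 13 14 15 16
G :  0  0  1  1  2  2  3  0  4  1  5  2  3  0  0  1  1
P-positions are exactly the n with G(n) = 0.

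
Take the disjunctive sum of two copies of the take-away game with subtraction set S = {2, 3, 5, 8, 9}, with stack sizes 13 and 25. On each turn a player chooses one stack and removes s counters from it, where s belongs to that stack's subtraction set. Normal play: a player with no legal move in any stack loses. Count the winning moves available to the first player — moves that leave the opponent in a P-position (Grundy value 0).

All stacks use S = {2, 3, 5, 8, 9}:
G(0) = 0
G(1) = mex{} = 0
G(2) = mex{0} = 1
G(3) = mex{0,0} = 1
G(4) = mex{1,0} = 2
G(5) = mex{1,1,0} = 2
G(6) = mex{2,1,0} = 3
G(7) = mex{2,2,1} = 0
G(8) = mex{3,2,1,0} = 4
G(9) = mex{0,3,2,0,0} = 1
G(10) = mex{4,0,2,1,0} = 3
G(11) = mex{1,4,3,1,1} = 0
G(12) = mex{3,1,0,2,1} = 4
G(13) = mex{0,3,4,2,2} = 1
G(14) = mex{4,0,1,3,2} = 5
G(15) = mex{1,4,3,0,3} = 2
G(16) = mex{5,1,0,4,0} = 2
G(17) = mex{2,5,4,1,4} = 0
G(18) = mex{2,2,1,3,1} = 0
G(19) = mex{0,2,5,0,3} = 1
G(20) = mex{0,0,2,4,0} = 1
G(21) = mex{1,0,2,1,4} = 3
G(22) = mex{1,1,0,5,1} = 2
G(23) = mex{3,1,0,2,5} = 4
G(24) = mex{2,3,1,2,2} = 0
G(25) = mex{4,2,1,0,2} = 3
Stack A: G(13) = 1.
Stack B: G(25) = 3.
Combined Grundy value = 1 ⊕ 3 = 2.
A winning move leaves total XOR = 0, i.e. changes one component's Grundy value g to g ⊕ X where X is the current total.
Stack A: need g' = 1⊕2 = 3. Options: 13−2→G=0, 13−3→G=3, 13−5→G=4, 13−8→G=2, 13−9→G=2. Hits: 1.
Stack B: need g' = 3⊕2 = 1. Options: 25−2→G=4, 25−3→G=2, 25−5→G=1, 25−8→G=0, 25−9→G=2. Hits: 1.

2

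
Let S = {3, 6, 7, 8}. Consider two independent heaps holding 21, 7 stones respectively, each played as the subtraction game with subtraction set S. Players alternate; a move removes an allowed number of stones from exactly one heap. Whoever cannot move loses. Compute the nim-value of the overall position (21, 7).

All heaps use S = {3, 6, 7, 8}:
G(0) = 0
G(1) = mex{} = 0
G(2) = mex{} = 0
G(3) = mex{0} = 1
G(4) = mex{0} = 1
G(5) = mex{0} = 1
G(6) = mex{1,0} = 2
G(7) = mex{1,0,0} = 2
G(8) = mex{1,0,0,0} = 2
G(9) = mex{2,1,0,0} = 3
G(10) = mex{2,1,1,0} = 3
G(11) = mex{2,1,1,1} = 0
G(12) = mex{3,2,1,1} = 0
G(13) = mex{3,2,2,1} = 0
G(14) = mex{0,2,2,2} = 1
G(15) = mex{0,3,2,2} = 1
G(16) = mex{0,3,3,2} = 1
G(17) = mex{1,0,3,3} = 2
G(18) = mex{1,0,0,3} = 2
G(19) = mex{1,0,0,0} = 2
G(20) = mex{2,1,0,0} = 3
G(21) = mex{2,1,1,0} = 3
Heap A: G(21) = 3.
Heap B: G(7) = 2.
Combined Grundy value = 3 ⊕ 2 = 1.

1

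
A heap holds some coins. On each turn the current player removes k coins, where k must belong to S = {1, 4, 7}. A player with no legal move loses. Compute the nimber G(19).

1

G(0) = 0
G(1) = mex{0} = 1
G(2) = mex{1} = 0
G(3) = mex{0} = 1
G(4) = mex{1,0} = 2
G(5) = mex{2,1} = 0
G(6) = mex{0,0} = 1
G(7) = mex{1,1,0} = 2
G(8) = mex{2,2,1} = 0
G(9) = mex{0,0,0} = 1
G(10) = mex{1,1,1} = 0
G(11) = mex{0,2,2} = 1
G(12) = mex{1,0,0} = 2
G(13) = mex{2,1,1} = 0
G(14) = mex{0,0,2} = 1
G(15) = mex{1,1,0} = 2
G(16) = mex{2,2,1} = 0
G(17) = mex{0,0,0} = 1
G(18) = mex{1,1,1} = 0
G(19) = mex{0,2,2} = 1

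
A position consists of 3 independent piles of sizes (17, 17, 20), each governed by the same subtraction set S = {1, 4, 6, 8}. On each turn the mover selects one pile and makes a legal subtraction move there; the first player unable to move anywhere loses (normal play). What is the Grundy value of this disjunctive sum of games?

All piles use S = {1, 4, 6, 8}:
G(0) = 0
G(1) = mex{0} = 1
G(2) = mex{1} = 0
G(3) = mex{0} = 1
G(4) = mex{1,0} = 2
G(5) = mex{2,1} = 0
G(6) = mex{0,0,0} = 1
G(7) = mex{1,1,1} = 0
G(8) = mex{0,2,0,0} = 1
G(9) = mex{1,0,1,1} = 2
G(10) = mex{2,1,2,0} = 3
G(11) = mex{3,0,0,1} = 2
G(12) = mex{2,1,1,2} = 0
G(13) = mex{0,2,0,0} = 1
G(14) = mex{1,3,1,1} = 0
G(15) = mex{0,2,2,0} = 1
G(16) = mex{1,0,3,1} = 2
G(17) = mex{2,1,2,2} = 0
G(18) = mex{0,0,0,3} = 1
G(19) = mex{1,1,1,2} = 0
G(20) = mex{0,2,0,0} = 1
Pile A: G(17) = 0.
Pile B: G(17) = 0.
Pile C: G(20) = 1.
Combined Grundy value = 0 ⊕ 0 ⊕ 1 = 1.

1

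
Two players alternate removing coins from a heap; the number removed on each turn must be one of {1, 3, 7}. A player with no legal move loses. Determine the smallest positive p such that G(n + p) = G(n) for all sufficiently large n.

G(0) = 0
G(1) = mex{0} = 1
G(2) = mex{1} = 0
G(3) = mex{0,0} = 1
G(4) = mex{1,1} = 0
G(5) = mex{0,0} = 1
G(6) = mex{1,1} = 0
G(7) = mex{0,0,0} = 1
G(8) = mex{1,1,1} = 0
G(9) = mex{0,0,0} = 1
G(10) = mex{1,1,1} = 0
G(11) = mex{0,0,0} = 1
G(12) = mex{1,1,1} = 0
G(13) = mex{0,0,0} = 1
G(14) = mex{1,1,1} = 0
G(n+2) = G(n) holds for n = 0,…,6 (a full window of length max(S) = 7), so the sequence is purely periodic with period 2.

2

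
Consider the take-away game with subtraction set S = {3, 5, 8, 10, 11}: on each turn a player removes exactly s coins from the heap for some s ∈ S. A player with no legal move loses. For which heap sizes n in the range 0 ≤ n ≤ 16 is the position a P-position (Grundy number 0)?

n :  0  1  2  3  4  5  6  7  8  9 10 11 12 13 14 15 16
G :  0  0  0  1  1  1  2  2  2  3  3  3  4  4  0  0  0
P-positions are exactly the n with G(n) = 0.

0, 1, 2, 14, 15, 16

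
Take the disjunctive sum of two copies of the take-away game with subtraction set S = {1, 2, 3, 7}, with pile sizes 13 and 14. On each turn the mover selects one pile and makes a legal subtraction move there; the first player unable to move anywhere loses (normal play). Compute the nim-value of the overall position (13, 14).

All piles use S = {1, 2, 3, 7}:
G(0) = 0
G(1) = mex{0} = 1
G(2) = mex{1,0} = 2
G(3) = mex{2,1,0} = 3
G(4) = mex{3,2,1} = 0
G(5) = mex{0,3,2} = 1
G(6) = mex{1,0,3} = 2
G(7) = mex{2,1,0,0} = 3
G(8) = mex{3,2,1,1} = 0
G(9) = mex{0,3,2,2} = 1
G(10) = mex{1,0,3,3} = 2
G(11) = mex{2,1,0,0} = 3
G(12) = mex{3,2,1,1} = 0
G(13) = mex{0,3,2,2} = 1
G(14) = mex{1,0,3,3} = 2
Pile A: G(13) = 1.
Pile B: G(14) = 2.
Combined Grundy value = 1 ⊕ 2 = 3.

3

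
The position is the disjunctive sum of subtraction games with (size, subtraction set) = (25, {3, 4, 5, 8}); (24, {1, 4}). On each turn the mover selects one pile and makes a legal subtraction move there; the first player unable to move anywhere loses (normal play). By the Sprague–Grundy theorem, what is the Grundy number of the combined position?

3

Pile A, S = {3, 4, 5, 8}:
G(0) = 0
G(1) = mex{} = 0
G(2) = mex{} = 0
G(3) = mex{0} = 1
G(4) = mex{0,0} = 1
G(5) = mex{0,0,0} = 1
G(6) = mex{1,0,0} = 2
G(7) = mex{1,1,0} = 2
G(8) = mex{1,1,1,0} = 2
G(9) = mex{2,1,1,0} = 3
G(10) = mex{2,2,1,0} = 3
G(11) = mex{2,2,2,1} = 0
G(12) = mex{3,2,2,1} = 0
G(13) = mex{3,3,2,1} = 0
G(14) = mex{0,3,3,2} = 1
G(15) = mex{0,0,3,2} = 1
G(16) = mex{0,0,0,2} = 1
G(17) = mex{1,0,0,3} = 2
G(18) = mex{1,1,0,3} = 2
G(19) = mex{1,1,1,0} = 2
G(20) = mex{2,1,1,0} = 3
G(21) = mex{2,2,1,0} = 3
G(22) = mex{2,2,2,1} = 0
G(23) = mex{3,2,2,1} = 0
G(24) = mex{3,3,2,1} = 0
G(25) = mex{0,3,3,2} = 1
G_A(25) = 1.
Pile B, S = {1, 4}:
n :  0  1  2  3  4  5  6  7  8  9 10 11 12 13 14 15 16 17 18 19 20 21 22 23 24
G :  0  1  0  1  2  0  1  0  1  2  0  1  0  1  2  0  1  0  1  2  0  1  0  1  2
G_B(24) = 2.
Combined Grundy value = 1 ⊕ 2 = 3.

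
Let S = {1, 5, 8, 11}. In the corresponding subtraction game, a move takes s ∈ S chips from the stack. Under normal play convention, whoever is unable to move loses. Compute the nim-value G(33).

n :  0  1  2  3  4  5  6  7  8  9 10 11 12 13 14 15 16 17 18 19 20 21 22 23 24 25 26 27 28 29 30 31 32 33
G :  0  1  0  1  0  1  0  1  2  3  2  3  2  3  2  3  0  1  0  1  0  1  0  1  2  3  2  3  2  3  2  3  0  1

1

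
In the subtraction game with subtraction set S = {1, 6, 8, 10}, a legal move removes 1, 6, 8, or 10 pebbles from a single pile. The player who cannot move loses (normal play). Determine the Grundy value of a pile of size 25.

G(0) = 0
G(1) = mex{0} = 1
G(2) = mex{1} = 0
G(3) = mex{0} = 1
G(4) = mex{1} = 0
G(5) = mex{0} = 1
G(6) = mex{1,0} = 2
G(7) = mex{2,1} = 0
G(8) = mex{0,0,0} = 1
G(9) = mex{1,1,1} = 0
G(10) = mex{0,0,0,0} = 1
G(11) = mex{1,1,1,1} = 0
G(12) = mex{0,2,0,0} = 1
G(13) = mex{1,0,1,1} = 2
G(14) = mex{2,1,2,0} = 3
G(15) = mex{3,0,0,1} = 2
G(16) = mex{2,1,1,2} = 0
G(17) = mex{0,0,0,0} = 1
G(18) = mex{1,1,1,1} = 0
G(19) = mex{0,2,0,0} = 1
G(20) = mex{1,3,1,1} = 0
G(21) = mex{0,2,2,0} = 1
G(22) = mex{1,0,3,1} = 2
G(23) = mex{2,1,2,2} = 0
G(24) = mex{0,0,0,3} = 1
G(25) = mex{1,1,1,2} = 0

0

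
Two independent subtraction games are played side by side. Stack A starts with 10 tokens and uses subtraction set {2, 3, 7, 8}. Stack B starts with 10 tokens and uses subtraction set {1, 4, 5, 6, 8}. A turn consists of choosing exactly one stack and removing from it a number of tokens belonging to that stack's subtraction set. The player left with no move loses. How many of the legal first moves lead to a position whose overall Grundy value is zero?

6

Stack A, S = {2, 3, 7, 8}:
n :  0  1  2  3  4  5  6  7  8  9 10
G :  0  0  1  1  2  0  0  1  1  2  0
G_A(10) = 0.
Stack B, S = {1, 4, 5, 6, 8}:
G(0) = 0
G(1) = mex{0} = 1
G(2) = mex{1} = 0
G(3) = mex{0} = 1
G(4) = mex{1,0} = 2
G(5) = mex{2,1,0} = 3
G(6) = mex{3,0,1,0} = 2
G(7) = mex{2,1,0,1} = 3
G(8) = mex{3,2,1,0,0} = 4
G(9) = mex{4,3,2,1,1} = 0
G(10) = mex{0,2,3,2,0} = 1
G_B(10) = 1.
Combined Grundy value = 0 ⊕ 1 = 1.
A winning move leaves total XOR = 0, i.e. changes one component's Grundy value g to g ⊕ X where X is the current total.
Stack A: need g' = 0⊕1 = 1. Options: 10−2→G=1, 10−3→G=1, 10−7→G=1, 10−8→G=1. Hits: 4.
Stack B: need g' = 1⊕1 = 0. Options: 10−1→G=0, 10−4→G=2, 10−5→G=3, 10−6→G=2, 10−8→G=0. Hits: 2.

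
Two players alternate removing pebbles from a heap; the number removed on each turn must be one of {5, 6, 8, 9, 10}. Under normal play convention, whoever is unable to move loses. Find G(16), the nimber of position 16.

n :  0  1  2  3  4  5  6  7  8  9 10 11 12 13 14 15 16
G :  0  0  0  0  0  1  1  1  1  1  2  2  2  2  2  0  0

0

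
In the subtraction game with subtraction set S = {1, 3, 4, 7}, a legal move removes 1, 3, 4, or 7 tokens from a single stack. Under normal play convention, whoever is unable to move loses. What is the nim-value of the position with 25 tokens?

G(0) = 0
G(1) = mex{0} = 1
G(2) = mex{1} = 0
G(3) = mex{0,0} = 1
G(4) = mex{1,1,0} = 2
G(5) = mex{2,0,1} = 3
G(6) = mex{3,1,0} = 2
G(7) = mex{2,2,1,0} = 3
G(8) = mex{3,3,2,1} = 0
G(9) = mex{0,2,3,0} = 1
G(10) = mex{1,3,2,1} = 0
G(11) = mex{0,0,3,2} = 1
G(12) = mex{1,1,0,3} = 2
G(13) = mex{2,0,1,2} = 3
G(14) = mex{3,1,0,3} = 2
G(15) = mex{2,2,1,0} = 3
G(16) = mex{3,3,2,1} = 0
G(17) = mex{0,2,3,0} = 1
G(18) = mex{1,3,2,1} = 0
G(19) = mex{0,0,3,2} = 1
G(20) = mex{1,1,0,3} = 2
G(21) = mex{2,0,1,2} = 3
G(22) = mex{3,1,0,3} = 2
G(23) = mex{2,2,1,0} = 3
G(24) = mex{3,3,2,1} = 0
G(25) = mex{0,2,3,0} = 1

1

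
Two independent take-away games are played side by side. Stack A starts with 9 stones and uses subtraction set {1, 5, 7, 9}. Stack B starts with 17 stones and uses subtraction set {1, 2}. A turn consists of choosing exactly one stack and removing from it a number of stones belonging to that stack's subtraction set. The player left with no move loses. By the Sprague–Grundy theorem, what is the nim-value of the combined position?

Stack A, S = {1, 5, 7, 9}:
G(0) = 0
G(1) = mex{0} = 1
G(2) = mex{1} = 0
G(3) = mex{0} = 1
G(4) = mex{1} = 0
G(5) = mex{0,0} = 1
G(6) = mex{1,1} = 0
G(7) = mex{0,0,0} = 1
G(8) = mex{1,1,1} = 0
G(9) = mex{0,0,0,0} = 1
G_A(9) = 1.
Stack B, S = {1, 2}:
n :  0  1  2  3  4  5  6  7  8  9 10 11 12 13 14 15 16 17
G :  0  1  2  0  1  2  0  1  2  0  1  2  0  1  2  0  1  2
G_B(17) = 2.
Combined Grundy value = 1 ⊕ 2 = 3.

3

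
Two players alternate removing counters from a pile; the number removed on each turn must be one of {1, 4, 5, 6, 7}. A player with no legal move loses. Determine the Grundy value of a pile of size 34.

G(0) = 0
G(1) = mex{0} = 1
G(2) = mex{1} = 0
G(3) = mex{0} = 1
G(4) = mex{1,0} = 2
G(5) = mex{2,1,0} = 3
G(6) = mex{3,0,1,0} = 2
G(7) = mex{2,1,0,1,0} = 3
G(8) = mex{3,2,1,0,1} = 4
G(9) = mex{4,3,2,1,0} = 5
G(10) = mex{5,2,3,2,1} = 0
G(11) = mex{0,3,2,3,2} = 1
G(12) = mex{1,4,3,2,3} = 0
G(13) = mex{0,5,4,3,2} = 1
G(14) = mex{1,0,5,4,3} = 2
G(15) = mex{2,1,0,5,4} = 3
G(16) = mex{3,0,1,0,5} = 2
G(17) = mex{2,1,0,1,0} = 3
G(18) = mex{3,2,1,0,1} = 4
G(19) = mex{4,3,2,1,0} = 5
G(20) = mex{5,2,3,2,1} = 0
G(21) = mex{0,3,2,3,2} = 1
G(22) = mex{1,4,3,2,3} = 0
G(23) = mex{0,5,4,3,2} = 1
G(24) = mex{1,0,5,4,3} = 2
G(25) = mex{2,1,0,5,4} = 3
G(26) = mex{3,0,1,0,5} = 2
G(27) = mex{2,1,0,1,0} = 3
G(28) = mex{3,2,1,0,1} = 4
G(29) = mex{4,3,2,1,0} = 5
G(30) = mex{5,2,3,2,1} = 0
G(31) = mex{0,3,2,3,2} = 1
G(32) = mex{1,4,3,2,3} = 0
G(33) = mex{0,5,4,3,2} = 1
G(34) = mex{1,0,5,4,3} = 2

2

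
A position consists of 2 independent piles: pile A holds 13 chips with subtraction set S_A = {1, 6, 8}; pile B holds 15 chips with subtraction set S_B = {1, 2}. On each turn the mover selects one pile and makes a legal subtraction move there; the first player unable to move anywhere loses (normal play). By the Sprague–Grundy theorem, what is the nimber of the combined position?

2

Pile A, S = {1, 6, 8}:
G(0) = 0
G(1) = mex{0} = 1
G(2) = mex{1} = 0
G(3) = mex{0} = 1
G(4) = mex{1} = 0
G(5) = mex{0} = 1
G(6) = mex{1,0} = 2
G(7) = mex{2,1} = 0
G(8) = mex{0,0,0} = 1
G(9) = mex{1,1,1} = 0
G(10) = mex{0,0,0} = 1
G(11) = mex{1,1,1} = 0
G(12) = mex{0,2,0} = 1
G(13) = mex{1,0,1} = 2
G_A(13) = 2.
Pile B, S = {1, 2}:
n :  0  1  2  3  4  5  6  7  8  9 10 11 12 13 14 15
G :  0  1  2  0  1  2  0  1  2  0  1  2  0  1  2  0
G_B(15) = 0.
Combined Grundy value = 2 ⊕ 0 = 2.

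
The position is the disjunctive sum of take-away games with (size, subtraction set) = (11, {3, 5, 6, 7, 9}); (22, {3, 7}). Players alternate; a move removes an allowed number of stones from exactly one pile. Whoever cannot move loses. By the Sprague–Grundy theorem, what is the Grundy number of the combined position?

Pile A, S = {3, 5, 6, 7, 9}:
G(0) = 0
G(1) = mex{} = 0
G(2) = mex{} = 0
G(3) = mex{0} = 1
G(4) = mex{0} = 1
G(5) = mex{0,0} = 1
G(6) = mex{1,0,0} = 2
G(7) = mex{1,0,0,0} = 2
G(8) = mex{1,1,0,0} = 2
G(9) = mex{2,1,1,0,0} = 3
G(10) = mex{2,1,1,1,0} = 3
G(11) = mex{2,2,1,1,0} = 3
G_A(11) = 3.
Pile B, S = {3, 7}:
G(0) = 0
G(1) = mex{} = 0
G(2) = mex{} = 0
G(3) = mex{0} = 1
G(4) = mex{0} = 1
G(5) = mex{0} = 1
G(6) = mex{1} = 0
G(7) = mex{1,0} = 2
G(8) = mex{1,0} = 2
G(9) = mex{0,0} = 1
G(10) = mex{2,1} = 0
G(11) = mex{2,1} = 0
G(12) = mex{1,1} = 0
G(13) = mex{0,0} = 1
G(14) = mex{0,2} = 1
G(15) = mex{0,2} = 1
G(16) = mex{1,1} = 0
G(17) = mex{1,0} = 2
G(18) = mex{1,0} = 2
G(19) = mex{0,0} = 1
G(20) = mex{2,1} = 0
G(21) = mex{2,1} = 0
G(22) = mex{1,1} = 0
G_B(22) = 0.
Combined Grundy value = 3 ⊕ 0 = 3.

3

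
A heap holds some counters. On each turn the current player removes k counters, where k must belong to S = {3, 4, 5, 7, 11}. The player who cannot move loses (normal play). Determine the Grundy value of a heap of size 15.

n :  0  1  2  3  4  5  6  7  8  9 10 11 12 13 14 15
G :  0  0  0  1  1  1  2  2  2  3  0  3  4  1  4  5

5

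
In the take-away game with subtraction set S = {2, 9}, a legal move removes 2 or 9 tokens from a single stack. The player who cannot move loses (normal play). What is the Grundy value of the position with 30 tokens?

0

n :  0  1  2  3  4  5  6  7  8  9 10 11 12 13 14 15 16 17 18 19 20 21 22 23 24 25 26 27 28 29 30
G :  0  0  1  1  0  0  1  1  0  2  1  0  0  1  1  0  0  1  1  0  2  1  0  0  1  1  0  0  1  1  0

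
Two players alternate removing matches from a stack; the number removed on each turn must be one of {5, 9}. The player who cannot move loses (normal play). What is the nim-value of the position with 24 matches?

G(0) = 0
G(1) = mex{} = 0
G(2) = mex{} = 0
G(3) = mex{} = 0
G(4) = mex{} = 0
G(5) = mex{0} = 1
G(6) = mex{0} = 1
G(7) = mex{0} = 1
G(8) = mex{0} = 1
G(9) = mex{0,0} = 1
G(10) = mex{1,0} = 2
G(11) = mex{1,0} = 2
G(12) = mex{1,0} = 2
G(13) = mex{1,0} = 2
G(14) = mex{1,1} = 0
G(15) = mex{2,1} = 0
G(16) = mex{2,1} = 0
G(17) = mex{2,1} = 0
G(18) = mex{2,1} = 0
G(19) = mex{0,2} = 1
G(20) = mex{0,2} = 1
G(21) = mex{0,2} = 1
G(22) = mex{0,2} = 1
G(23) = mex{0,0} = 1
G(24) = mex{1,0} = 2

2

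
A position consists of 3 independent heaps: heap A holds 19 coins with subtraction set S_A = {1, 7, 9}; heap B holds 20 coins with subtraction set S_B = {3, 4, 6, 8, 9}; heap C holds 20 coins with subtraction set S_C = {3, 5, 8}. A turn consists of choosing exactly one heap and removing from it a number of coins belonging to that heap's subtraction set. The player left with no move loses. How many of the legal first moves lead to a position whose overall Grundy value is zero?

0

Heap A, S = {1, 7, 9}:
n :  0  1  2  3  4  5  6  7  8  9 10 11 12 13 14 15 16 17 18 19
G :  0  1  0  1  0  1  0  1  0  1  0  1  0  1  0  1  0  1  0  1
G_A(19) = 1.
Heap B, S = {3, 4, 6, 8, 9}:
G(0) = 0
G(1) = mex{} = 0
G(2) = mex{} = 0
G(3) = mex{0} = 1
G(4) = mex{0,0} = 1
G(5) = mex{0,0} = 1
G(6) = mex{1,0,0} = 2
G(7) = mex{1,1,0} = 2
G(8) = mex{1,1,0,0} = 2
G(9) = mex{2,1,1,0,0} = 3
G(10) = mex{2,2,1,0,0} = 3
G(11) = mex{2,2,1,1,0} = 3
G(12) = mex{3,2,2,1,1} = 0
G(13) = mex{3,3,2,1,1} = 0
G(14) = mex{3,3,2,2,1} = 0
G(15) = mex{0,3,3,2,2} = 1
G(16) = mex{0,0,3,2,2} = 1
G(17) = mex{0,0,3,3,2} = 1
G(18) = mex{1,0,0,3,3} = 2
G(19) = mex{1,1,0,3,3} = 2
G(20) = mex{1,1,0,0,3} = 2
G_B(20) = 2.
Heap C, S = {3, 5, 8}:
G(0) = 0
G(1) = mex{} = 0
G(2) = mex{} = 0
G(3) = mex{0} = 1
G(4) = mex{0} = 1
G(5) = mex{0,0} = 1
G(6) = mex{1,0} = 2
G(7) = mex{1,0} = 2
G(8) = mex{1,1,0} = 2
G(9) = mex{2,1,0} = 3
G(10) = mex{2,1,0} = 3
G(11) = mex{2,2,1} = 0
G(12) = mex{3,2,1} = 0
G(13) = mex{3,2,1} = 0
G(14) = mex{0,3,2} = 1
G(15) = mex{0,3,2} = 1
G(16) = mex{0,0,2} = 1
G(17) = mex{1,0,3} = 2
G(18) = mex{1,0,3} = 2
G(19) = mex{1,1,0} = 2
G(20) = mex{2,1,0} = 3
G_C(20) = 3.
Combined Grundy value = 1 ⊕ 2 ⊕ 3 = 0.
A winning move leaves total XOR = 0, i.e. changes one component's Grundy value g to g ⊕ X where X is the current total.
Heap A: target g' = 1⊕0 = 1, but every legal move changes the Grundy value (mex property), so 0 moves.
Heap B: target g' = 2⊕0 = 2, but every legal move changes the Grundy value (mex property), so 0 moves.
Heap C: target g' = 3⊕0 = 3, but every legal move changes the Grundy value (mex property), so 0 moves.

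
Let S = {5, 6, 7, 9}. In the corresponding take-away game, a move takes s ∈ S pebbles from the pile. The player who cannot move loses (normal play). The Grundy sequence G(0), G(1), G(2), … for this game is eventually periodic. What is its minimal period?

14

G(0) = 0
G(1) = mex{} = 0
G(2) = mex{} = 0
G(3) = mex{} = 0
G(4) = mex{} = 0
G(5) = mex{0} = 1
G(6) = mex{0,0} = 1
G(7) = mex{0,0,0} = 1
G(8) = mex{0,0,0} = 1
G(9) = mex{0,0,0,0} = 1
G(10) = mex{1,0,0,0} = 2
G(11) = mex{1,1,0,0} = 2
G(12) = mex{1,1,1,0} = 2
G(13) = mex{1,1,1,0} = 2
G(14) = mex{1,1,1,1} = 0
G(15) = mex{2,1,1,1} = 0
G(16) = mex{2,2,1,1} = 0
G(17) = mex{2,2,2,1} = 0
G(18) = mex{2,2,2,1} = 0
G(19) = mex{0,2,2,2} = 1
G(20) = mex{0,0,2,2} = 1
G(21) = mex{0,0,0,2} = 1
G(22) = mex{0,0,0,2} = 1
G(23) = mex{0,0,0,0} = 1
G(24) = mex{1,0,0,0} = 2
G(25) = mex{1,1,0,0} = 2
G(26) = mex{1,1,1,0} = 2
G(27) = mex{1,1,1,0} = 2
G(28) = mex{1,1,1,1} = 0
G(29) = mex{2,1,1,1} = 0
G(n+14) = G(n) holds for n = 0,…,8 (a full window of length max(S) = 9), so the sequence is purely periodic with period 14.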